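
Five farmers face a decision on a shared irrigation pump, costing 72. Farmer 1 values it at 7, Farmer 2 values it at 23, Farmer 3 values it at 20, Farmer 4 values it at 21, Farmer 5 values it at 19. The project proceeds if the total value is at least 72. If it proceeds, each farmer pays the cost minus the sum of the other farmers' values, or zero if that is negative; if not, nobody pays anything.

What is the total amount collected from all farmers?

Total value 90 ≥ cost 72, so it is built.
Farmer 1: others sum to 83; max(0, 72 - 83) = 0.
Farmer 2: others sum to 67; max(0, 72 - 67) = 5.
Farmer 3: others sum to 70; max(0, 72 - 70) = 2.
Farmer 4: others sum to 69; max(0, 72 - 69) = 3.
Farmer 5: others sum to 71; max(0, 72 - 71) = 1.
Total collected = 0 + 5 + 2 + 3 + 1 = 11.

11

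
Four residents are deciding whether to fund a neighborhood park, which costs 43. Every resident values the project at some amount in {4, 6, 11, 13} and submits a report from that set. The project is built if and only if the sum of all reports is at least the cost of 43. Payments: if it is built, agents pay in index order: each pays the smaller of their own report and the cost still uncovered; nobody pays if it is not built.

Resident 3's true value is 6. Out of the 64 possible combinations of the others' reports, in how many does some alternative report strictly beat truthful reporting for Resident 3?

Others report (13, 13, 13): truth gives 0; report 4 gives 2 > 0. Violating.
Others report (4, 4, 4): truth gives 0; no alternative beats it.
Others report (4, 4, 6): truth gives 0; no alternative beats it.
(Checking all 64 profiles: 1 has a profitable deviation, 63 do not.)

1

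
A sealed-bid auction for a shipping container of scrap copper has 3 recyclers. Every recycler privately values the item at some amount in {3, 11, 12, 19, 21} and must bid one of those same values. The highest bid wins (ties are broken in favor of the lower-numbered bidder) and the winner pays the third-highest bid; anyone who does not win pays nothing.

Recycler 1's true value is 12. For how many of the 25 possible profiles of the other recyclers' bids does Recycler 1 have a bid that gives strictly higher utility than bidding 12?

Others bid (3, 19): truth gives 0; bid 19 gives 9 > 0. Violating.
Others bid (3, 21): truth gives 0; bid 21 gives 9 > 0. Violating.
Others bid (11, 19): truth gives 0; bid 19 gives 1 > 0. Violating.
Others bid (11, 21): truth gives 0; bid 21 gives 1 > 0. Violating.
Others bid (3, 3): truth gives 9; no alternative beats it.
Others bid (3, 11): truth gives 9; no alternative beats it.
(Checking all 25 profiles: 8 have a profitable deviation, 17 do not.)

8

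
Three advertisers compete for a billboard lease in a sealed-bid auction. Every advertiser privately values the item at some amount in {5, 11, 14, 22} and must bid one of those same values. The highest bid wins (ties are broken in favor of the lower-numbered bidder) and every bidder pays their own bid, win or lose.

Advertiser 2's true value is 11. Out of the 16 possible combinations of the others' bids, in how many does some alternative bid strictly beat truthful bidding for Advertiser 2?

Others bid (5, 14): truth gives -11; bid 14 gives -3 > -11. Violating.
Others bid (5, 22): truth gives -11; bid 5 gives -5 > -11. Violating.
Others bid (11, 5): truth gives -11; bid 14 gives -3 > -11. Violating.
Others bid (11, 11): truth gives -11; bid 14 gives -3 > -11. Violating.
Others bid (5, 5): truth gives 0; no alternative beats it.
Others bid (5, 11): truth gives 0; no alternative beats it.
(Checking all 16 profiles: 14 have a profitable deviation, 2 do not.)

14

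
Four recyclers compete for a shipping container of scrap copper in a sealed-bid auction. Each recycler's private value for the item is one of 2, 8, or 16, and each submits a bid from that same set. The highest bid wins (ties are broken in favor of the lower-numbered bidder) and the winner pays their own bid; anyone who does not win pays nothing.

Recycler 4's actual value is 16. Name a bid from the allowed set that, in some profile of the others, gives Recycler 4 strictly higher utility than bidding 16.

Suppose Recycler 1 bids 2, Recycler 2 bids 2 and Recycler 3 bids 2.
Bid 16: wins, pays 16, utility 16 - 16 = 0.
Bid 8: wins, pays 8, utility 16 - 8 = 8.
So bidding 8 beats truth here (8 > 0).

8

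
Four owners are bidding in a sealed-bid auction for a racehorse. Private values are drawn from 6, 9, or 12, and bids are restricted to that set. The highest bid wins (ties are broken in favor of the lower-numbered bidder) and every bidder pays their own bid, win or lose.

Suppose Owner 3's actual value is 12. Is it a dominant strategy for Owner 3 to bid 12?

Consider the case where Owner 1 bids 6, Owner 2 bids 6 and Owner 4 bids 6.
Truthful bid 12: wins, pays 12, utility 12 - 12 = 0.
Bid 9 instead: wins, pays 9, utility 12 - 9 = 3.
Since 3 > 0, bidding 9 is strictly better here, so truthful bidding is not dominant.

No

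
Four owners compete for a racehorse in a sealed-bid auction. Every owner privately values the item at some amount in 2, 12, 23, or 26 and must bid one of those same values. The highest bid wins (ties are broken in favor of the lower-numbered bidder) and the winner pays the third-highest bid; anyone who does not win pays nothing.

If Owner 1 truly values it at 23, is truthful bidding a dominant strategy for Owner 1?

No

Consider the case where Owner 2 bids 2, Owner 3 bids 2 and Owner 4 bids 26.
Truthful bid 23: loses, pays 0, utility 0.
Bid 26 instead: wins, pays 2, utility 23 - 2 = 21.
Since 21 > 0, bidding 26 is strictly better here, so truthful bidding is not dominant.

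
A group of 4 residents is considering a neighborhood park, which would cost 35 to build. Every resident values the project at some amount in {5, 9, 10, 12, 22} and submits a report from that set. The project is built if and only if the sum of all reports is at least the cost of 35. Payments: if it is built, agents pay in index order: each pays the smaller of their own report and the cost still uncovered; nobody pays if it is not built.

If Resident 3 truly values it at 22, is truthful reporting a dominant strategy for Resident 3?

Consider the case where Resident 1 reports 5, Resident 2 reports 5 and Resident 4 reports 22.
Truthful report 22: project built, pays 22, utility 22 - 22 = 0.
Report 5 instead: project built, pays 5, utility 22 - 5 = 17.
Since 17 > 0, reporting 5 is strictly better here, so truthful reporting is not dominant.

No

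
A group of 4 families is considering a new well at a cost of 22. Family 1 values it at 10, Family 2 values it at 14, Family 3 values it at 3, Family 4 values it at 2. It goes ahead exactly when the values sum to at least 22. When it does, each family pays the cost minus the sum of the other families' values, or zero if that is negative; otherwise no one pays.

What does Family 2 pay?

Total value 29 ≥ cost 22, so the project is built.
The other families' values sum to 15.
Cost minus that sum is 22 - 15 = 7.

7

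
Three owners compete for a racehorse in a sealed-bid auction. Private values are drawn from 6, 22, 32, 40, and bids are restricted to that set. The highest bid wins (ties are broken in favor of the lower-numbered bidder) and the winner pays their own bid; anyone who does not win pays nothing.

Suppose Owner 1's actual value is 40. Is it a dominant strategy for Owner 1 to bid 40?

No

Consider the case where Owner 2 bids 6 and Owner 3 bids 6.
Truthful bid 40: wins, pays 40, utility 40 - 40 = 0.
Bid 6 instead: wins, pays 6, utility 40 - 6 = 34.
Since 34 > 0, bidding 6 is strictly better here, so truthful bidding is not dominant.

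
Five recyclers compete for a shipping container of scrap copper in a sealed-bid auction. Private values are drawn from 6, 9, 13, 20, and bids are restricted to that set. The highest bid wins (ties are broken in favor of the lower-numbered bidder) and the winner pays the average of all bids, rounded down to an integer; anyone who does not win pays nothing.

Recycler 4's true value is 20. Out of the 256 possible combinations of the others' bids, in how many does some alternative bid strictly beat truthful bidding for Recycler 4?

Others bid (6, 6, 6, 6): truth gives 12; bid 9 gives 14 > 12. Violating.
Others bid (6, 6, 6, 9): truth gives 11; bid 9 gives 13 > 11. Violating.
Others bid (6, 6, 6, 13): truth gives 10; bid 13 gives 12 > 10. Violating.
Others bid (6, 6, 9, 6): truth gives 11; bid 13 gives 12 > 11. Violating.
Others bid (6, 6, 6, 20): truth gives 9; no alternative beats it.
Others bid (6, 6, 9, 20): truth gives 8; no alternative beats it.
(Checking all 256 profiles: 24 have a profitable deviation, 232 do not.)

24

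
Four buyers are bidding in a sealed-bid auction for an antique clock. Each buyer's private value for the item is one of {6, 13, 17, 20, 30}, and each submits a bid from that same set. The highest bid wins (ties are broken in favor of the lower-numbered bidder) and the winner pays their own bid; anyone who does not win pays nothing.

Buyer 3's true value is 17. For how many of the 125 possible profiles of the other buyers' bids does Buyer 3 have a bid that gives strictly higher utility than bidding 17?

2

Others bid (6, 6, 6): truth gives 0; bid 13 gives 4 > 0. Violating.
Others bid (6, 6, 13): truth gives 0; bid 13 gives 4 > 0. Violating.
Others bid (6, 6, 17): truth gives 0; no alternative beats it.
Others bid (6, 6, 20): truth gives 0; no alternative beats it.
(Checking all 125 profiles: 2 have a profitable deviation, 123 do not.)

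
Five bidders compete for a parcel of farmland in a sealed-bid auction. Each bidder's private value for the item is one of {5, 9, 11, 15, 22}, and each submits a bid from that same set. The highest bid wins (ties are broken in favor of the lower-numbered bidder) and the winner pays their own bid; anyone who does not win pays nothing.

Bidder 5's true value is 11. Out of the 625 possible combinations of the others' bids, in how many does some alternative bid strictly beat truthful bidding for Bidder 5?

Others bid (5, 5, 5, 5): truth gives 0; bid 9 gives 2 > 0. Violating.
Others bid (5, 5, 5, 9): truth gives 0; no alternative beats it.
Others bid (5, 5, 5, 11): truth gives 0; no alternative beats it.
(Checking all 625 profiles: 1 has a profitable deviation, 624 do not.)

1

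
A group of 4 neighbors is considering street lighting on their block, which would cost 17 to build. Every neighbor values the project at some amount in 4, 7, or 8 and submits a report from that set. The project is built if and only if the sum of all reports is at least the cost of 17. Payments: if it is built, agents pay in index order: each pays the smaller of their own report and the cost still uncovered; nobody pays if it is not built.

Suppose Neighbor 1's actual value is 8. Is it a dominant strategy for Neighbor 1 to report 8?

No

Consider the case where Neighbor 2 reports 4, Neighbor 3 reports 4 and Neighbor 4 reports 4.
Truthful report 8: project built, pays 8, utility 8 - 8 = 0.
Report 7 instead: project built, pays 7, utility 8 - 7 = 1.
Since 1 > 0, reporting 7 is strictly better here, so truthful reporting is not dominant.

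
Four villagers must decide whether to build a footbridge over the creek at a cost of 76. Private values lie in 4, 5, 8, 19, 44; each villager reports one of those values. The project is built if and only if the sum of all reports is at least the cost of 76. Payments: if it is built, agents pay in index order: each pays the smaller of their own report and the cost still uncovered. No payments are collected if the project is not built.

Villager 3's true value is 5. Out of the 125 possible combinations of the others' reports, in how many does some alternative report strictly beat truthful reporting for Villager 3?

11

Others report (4, 44, 44): truth gives 0; report 4 gives 1 > 0. Violating.
Others report (5, 44, 44): truth gives 0; report 4 gives 1 > 0. Violating.
Others report (8, 44, 44): truth gives 0; report 4 gives 1 > 0. Violating.
Others report (19, 19, 44): truth gives 0; report 4 gives 1 > 0. Violating.
Others report (4, 4, 4): truth gives 0; no alternative beats it.
Others report (4, 4, 5): truth gives 0; no alternative beats it.
(Checking all 125 profiles: 11 have a profitable deviation, 114 do not.)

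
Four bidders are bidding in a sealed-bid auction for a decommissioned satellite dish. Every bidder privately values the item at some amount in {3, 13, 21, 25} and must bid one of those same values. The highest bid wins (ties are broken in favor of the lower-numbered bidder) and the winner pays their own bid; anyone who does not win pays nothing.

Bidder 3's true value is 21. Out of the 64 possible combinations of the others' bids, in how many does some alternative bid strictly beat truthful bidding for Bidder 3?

2

Others bid (3, 3, 3): truth gives 0; bid 13 gives 8 > 0. Violating.
Others bid (3, 3, 13): truth gives 0; bid 13 gives 8 > 0. Violating.
Others bid (3, 3, 21): truth gives 0; no alternative beats it.
Others bid (3, 3, 25): truth gives 0; no alternative beats it.
(Checking all 64 profiles: 2 have a profitable deviation, 62 do not.)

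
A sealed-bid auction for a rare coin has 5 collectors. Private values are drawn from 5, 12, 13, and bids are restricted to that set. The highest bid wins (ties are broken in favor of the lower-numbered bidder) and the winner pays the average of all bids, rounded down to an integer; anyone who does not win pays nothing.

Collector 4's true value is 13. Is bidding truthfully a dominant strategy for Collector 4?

Consider the case where Collector 1 bids 5, Collector 2 bids 5, Collector 3 bids 5 and Collector 5 bids 12.
Truthful bid 13: wins, pays 8, utility 13 - 8 = 5.
Bid 12 instead: wins, pays 7, utility 13 - 7 = 6.
Since 6 > 5, bidding 12 is strictly better here, so truthful bidding is not dominant.

No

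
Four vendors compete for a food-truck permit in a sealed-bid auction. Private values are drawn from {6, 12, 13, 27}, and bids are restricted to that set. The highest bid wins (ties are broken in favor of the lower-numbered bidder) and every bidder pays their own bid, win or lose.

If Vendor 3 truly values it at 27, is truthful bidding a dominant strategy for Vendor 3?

No

Consider the case where Vendor 1 bids 6, Vendor 2 bids 6 and Vendor 4 bids 6.
Truthful bid 27: wins, pays 27, utility 27 - 27 = 0.
Bid 12 instead: wins, pays 12, utility 27 - 12 = 15.
Since 15 > 0, bidding 12 is strictly better here, so truthful bidding is not dominant.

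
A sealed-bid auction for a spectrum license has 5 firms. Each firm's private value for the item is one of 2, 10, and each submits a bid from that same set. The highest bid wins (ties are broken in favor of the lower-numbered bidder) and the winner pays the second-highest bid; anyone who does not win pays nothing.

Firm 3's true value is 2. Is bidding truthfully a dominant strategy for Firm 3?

Check each profile of the others' bids and compare truth against every alternative bid.
Others bid (2, 2, 2, 10): truth gives 0, best alternative gives -8.
Others bid (2, 2, 10, 2): truth gives 0, best alternative gives -8.
Others bid (2, 2, 10, 10): truth gives 0, best alternative gives -8.
Others bid (2, 2, 2, 2): truth gives 0, best alternative gives 0.
Others bid (2, 10, 2, 2): truth gives 0, best alternative gives 0.
Others bid (2, 10, 2, 10): truth gives 0, best alternative gives 0.
(Remaining 10 profiles checked similarly; truth is weakly best in each.)
In every case the truthful bid is at least as good as any alternative, so it is a dominant strategy.

Yes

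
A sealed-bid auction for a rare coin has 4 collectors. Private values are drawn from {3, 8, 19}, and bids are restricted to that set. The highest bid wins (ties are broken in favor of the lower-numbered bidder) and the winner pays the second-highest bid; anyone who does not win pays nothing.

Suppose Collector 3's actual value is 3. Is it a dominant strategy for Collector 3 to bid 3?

Yes

Check each profile of the others' bids and compare truth against every alternative bid.
Others bid (3, 3, 8): truth gives 0, best alternative gives -5.
Others bid (3, 3, 3): truth gives 0, best alternative gives 0.
Others bid (3, 3, 19): truth gives 0, best alternative gives 0.
Others bid (3, 8, 3): truth gives 0, best alternative gives 0.
Others bid (3, 8, 8): truth gives 0, best alternative gives 0.
Others bid (3, 8, 19): truth gives 0, best alternative gives 0.
(Remaining 21 profiles checked similarly; truth is weakly best in each.)
In every case the truthful bid is at least as good as any alternative, so it is a dominant strategy.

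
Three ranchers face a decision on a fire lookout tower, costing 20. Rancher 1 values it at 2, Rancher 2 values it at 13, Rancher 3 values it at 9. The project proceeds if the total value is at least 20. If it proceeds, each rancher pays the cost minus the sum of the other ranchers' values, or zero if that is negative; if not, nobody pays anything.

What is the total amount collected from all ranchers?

Total value 24 ≥ cost 20, so it is built.
Rancher 1: others sum to 22; max(0, 20 - 22) = 0.
Rancher 2: others sum to 11; max(0, 20 - 11) = 9.
Rancher 3: others sum to 15; max(0, 20 - 15) = 5.
Total collected = 0 + 9 + 5 = 14.

14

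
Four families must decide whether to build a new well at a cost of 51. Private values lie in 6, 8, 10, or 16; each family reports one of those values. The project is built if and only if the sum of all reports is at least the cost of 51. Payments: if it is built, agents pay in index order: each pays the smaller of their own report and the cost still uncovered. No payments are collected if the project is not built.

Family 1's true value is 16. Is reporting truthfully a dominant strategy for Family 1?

No

Consider the case where Family 2 reports 10, Family 3 reports 16 and Family 4 reports 16.
Truthful report 16: project built, pays 16, utility 16 - 16 = 0.
Report 10 instead: project built, pays 10, utility 16 - 10 = 6.
Since 6 > 0, reporting 10 is strictly better here, so truthful reporting is not dominant.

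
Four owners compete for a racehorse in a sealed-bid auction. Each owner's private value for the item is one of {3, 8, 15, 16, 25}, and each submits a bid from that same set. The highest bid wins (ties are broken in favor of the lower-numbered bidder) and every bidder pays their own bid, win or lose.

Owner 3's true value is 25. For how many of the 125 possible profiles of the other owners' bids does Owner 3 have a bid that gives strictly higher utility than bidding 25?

81

Others bid (3, 3, 3): truth gives 0; bid 8 gives 17 > 0. Violating.
Others bid (3, 3, 8): truth gives 0; bid 8 gives 17 > 0. Violating.
Others bid (3, 3, 15): truth gives 0; bid 15 gives 10 > 0. Violating.
Others bid (3, 3, 16): truth gives 0; bid 16 gives 9 > 0. Violating.
Others bid (3, 3, 25): truth gives 0; no alternative beats it.
Others bid (3, 8, 25): truth gives 0; no alternative beats it.
(Checking all 125 profiles: 81 have a profitable deviation, 44 do not.)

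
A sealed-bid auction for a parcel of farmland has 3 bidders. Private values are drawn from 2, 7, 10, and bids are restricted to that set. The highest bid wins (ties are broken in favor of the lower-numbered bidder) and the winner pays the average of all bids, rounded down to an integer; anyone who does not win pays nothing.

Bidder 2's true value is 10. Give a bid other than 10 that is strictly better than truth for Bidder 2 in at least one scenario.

Suppose Bidder 1 bids 2 and Bidder 3 bids 2.
Bid 10: wins, pays 4, utility 10 - 4 = 6.
Bid 7: wins, pays 3, utility 10 - 3 = 7.
So bidding 7 beats truth here (7 > 6).

7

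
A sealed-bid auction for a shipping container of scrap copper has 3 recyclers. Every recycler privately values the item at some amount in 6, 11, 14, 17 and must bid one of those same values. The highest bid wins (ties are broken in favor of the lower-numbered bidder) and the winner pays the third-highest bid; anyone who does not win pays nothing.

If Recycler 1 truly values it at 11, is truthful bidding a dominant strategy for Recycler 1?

No

Consider the case where Recycler 2 bids 6 and Recycler 3 bids 14.
Truthful bid 11: loses, pays 0, utility 0.
Bid 14 instead: wins, pays 6, utility 11 - 6 = 5.
Since 5 > 0, bidding 14 is strictly better here, so truthful bidding is not dominant.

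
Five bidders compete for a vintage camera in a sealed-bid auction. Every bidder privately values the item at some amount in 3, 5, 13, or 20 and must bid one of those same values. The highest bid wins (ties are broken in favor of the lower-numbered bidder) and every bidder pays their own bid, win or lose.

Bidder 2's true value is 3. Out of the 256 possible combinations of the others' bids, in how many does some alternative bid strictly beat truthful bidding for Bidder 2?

8

Others bid (3, 3, 3, 3): truth gives -3; bid 5 gives -2 > -3. Violating.
Others bid (3, 3, 3, 5): truth gives -3; bid 5 gives -2 > -3. Violating.
Others bid (3, 3, 5, 3): truth gives -3; bid 5 gives -2 > -3. Violating.
Others bid (3, 3, 5, 5): truth gives -3; bid 5 gives -2 > -3. Violating.
Others bid (3, 3, 3, 13): truth gives -3; no alternative beats it.
Others bid (3, 3, 3, 20): truth gives -3; no alternative beats it.
(Checking all 256 profiles: 8 have a profitable deviation, 248 do not.)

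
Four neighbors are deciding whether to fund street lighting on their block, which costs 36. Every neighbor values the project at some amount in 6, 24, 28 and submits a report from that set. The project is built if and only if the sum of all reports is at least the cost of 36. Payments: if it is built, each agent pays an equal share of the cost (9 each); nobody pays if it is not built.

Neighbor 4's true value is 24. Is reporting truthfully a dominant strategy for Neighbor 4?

Check each profile of the others' reports and compare truth against every alternative report.
Others report (6, 6, 6): truth gives 15, best alternative gives 15.
Others report (6, 6, 24): truth gives 15, best alternative gives 15.
Others report (6, 6, 28): truth gives 15, best alternative gives 15.
Others report (6, 24, 6): truth gives 15, best alternative gives 15.
Others report (6, 24, 24): truth gives 15, best alternative gives 15.
Others report (6, 24, 28): truth gives 15, best alternative gives 15.
(Remaining 21 profiles checked similarly; truth is weakly best in each.)
In every case the truthful report is at least as good as any alternative, so it is a dominant strategy.

Yes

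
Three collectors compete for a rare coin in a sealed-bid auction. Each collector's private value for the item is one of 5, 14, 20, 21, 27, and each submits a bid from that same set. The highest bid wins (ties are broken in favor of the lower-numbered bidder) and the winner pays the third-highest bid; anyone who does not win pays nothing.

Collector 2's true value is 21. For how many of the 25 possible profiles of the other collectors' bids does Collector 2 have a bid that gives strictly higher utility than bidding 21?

6

Others bid (5, 27): truth gives 0; bid 27 gives 16 > 0. Violating.
Others bid (14, 27): truth gives 0; bid 27 gives 7 > 0. Violating.
Others bid (20, 27): truth gives 0; bid 27 gives 1 > 0. Violating.
Others bid (21, 5): truth gives 0; bid 27 gives 16 > 0. Violating.
Others bid (5, 5): truth gives 16; no alternative beats it.
Others bid (5, 14): truth gives 16; no alternative beats it.
(Checking all 25 profiles: 6 have a profitable deviation, 19 do not.)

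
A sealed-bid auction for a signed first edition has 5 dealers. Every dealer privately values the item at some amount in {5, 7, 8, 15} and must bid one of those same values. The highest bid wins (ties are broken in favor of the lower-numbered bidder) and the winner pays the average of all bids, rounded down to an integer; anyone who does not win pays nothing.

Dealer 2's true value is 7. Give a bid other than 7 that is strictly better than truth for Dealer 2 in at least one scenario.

Suppose Dealer 1 bids 5, Dealer 3 bids 5, Dealer 4 bids 5 and Dealer 5 bids 8.
Bid 7: loses, pays 0, utility 0.
Bid 8: wins, pays 6, utility 7 - 6 = 1.
So bidding 8 beats truth here (1 > 0).

8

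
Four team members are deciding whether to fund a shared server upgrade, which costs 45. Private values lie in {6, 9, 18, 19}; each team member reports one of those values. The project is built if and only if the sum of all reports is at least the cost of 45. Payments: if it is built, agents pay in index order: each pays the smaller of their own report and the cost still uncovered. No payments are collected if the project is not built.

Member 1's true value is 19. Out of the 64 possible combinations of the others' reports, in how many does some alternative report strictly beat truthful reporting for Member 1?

57

Others report (6, 6, 18): truth gives 0; report 18 gives 1 > 0. Violating.
Others report (6, 6, 19): truth gives 0; report 18 gives 1 > 0. Violating.
Others report (6, 9, 18): truth gives 0; report 18 gives 1 > 0. Violating.
Others report (6, 9, 19): truth gives 0; report 18 gives 1 > 0. Violating.
Others report (6, 6, 6): truth gives 0; no alternative beats it.
Others report (6, 6, 9): truth gives 0; no alternative beats it.
(Checking all 64 profiles: 57 have a profitable deviation, 7 do not.)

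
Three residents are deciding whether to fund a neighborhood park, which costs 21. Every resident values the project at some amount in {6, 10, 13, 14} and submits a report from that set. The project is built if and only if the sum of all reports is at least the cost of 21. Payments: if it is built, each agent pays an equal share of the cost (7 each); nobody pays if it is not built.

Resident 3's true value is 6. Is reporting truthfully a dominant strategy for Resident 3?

Yes

Check each profile of the others' reports and compare truth against every alternative report.
Others report (6, 6): truth gives 0, best alternative gives -1.
Others report (6, 10): truth gives -1, best alternative gives -1.
Others report (6, 13): truth gives -1, best alternative gives -1.
Others report (6, 14): truth gives -1, best alternative gives -1.
Others report (10, 6): truth gives -1, best alternative gives -1.
Others report (10, 10): truth gives -1, best alternative gives -1.
(Remaining 10 profiles checked similarly; truth is weakly best in each.)
In every case the truthful report is at least as good as any alternative, so it is a dominant strategy.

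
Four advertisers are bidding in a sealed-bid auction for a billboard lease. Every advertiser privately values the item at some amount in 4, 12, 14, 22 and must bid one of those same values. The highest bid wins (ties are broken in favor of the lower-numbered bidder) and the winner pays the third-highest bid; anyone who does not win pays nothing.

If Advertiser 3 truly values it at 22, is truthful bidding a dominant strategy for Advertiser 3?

Yes

Check each profile of the others' bids and compare truth against every alternative bid.
Others bid (4, 4, 22): truth gives 18, best alternative gives 0.
Others bid (4, 14, 4): truth gives 18, best alternative gives 0.
Others bid (14, 4, 4): truth gives 18, best alternative gives 0.
Others bid (4, 12, 22): truth gives 10, best alternative gives 0.
Others bid (4, 14, 12): truth gives 10, best alternative gives 0.
Others bid (12, 4, 22): truth gives 10, best alternative gives 0.
(Remaining 58 profiles checked similarly; truth is weakly best in each.)
In every case the truthful bid is at least as good as any alternative, so it is a dominant strategy.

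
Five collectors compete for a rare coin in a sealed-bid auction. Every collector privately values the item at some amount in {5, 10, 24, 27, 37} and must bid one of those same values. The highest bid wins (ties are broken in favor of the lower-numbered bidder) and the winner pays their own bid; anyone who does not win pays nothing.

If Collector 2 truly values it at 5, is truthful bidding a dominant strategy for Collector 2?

Check each profile of the others' bids and compare truth against every alternative bid.
Others bid (5, 5, 5, 5): truth gives 0, best alternative gives -5.
Others bid (5, 5, 5, 10): truth gives 0, best alternative gives -5.
Others bid (5, 5, 10, 5): truth gives 0, best alternative gives -5.
Others bid (5, 5, 10, 10): truth gives 0, best alternative gives -5.
Others bid (5, 10, 5, 5): truth gives 0, best alternative gives -5.
Others bid (5, 10, 5, 10): truth gives 0, best alternative gives -5.
(Remaining 619 profiles checked similarly; truth is weakly best in each.)
In every case the truthful bid is at least as good as any alternative, so it is a dominant strategy.

Yes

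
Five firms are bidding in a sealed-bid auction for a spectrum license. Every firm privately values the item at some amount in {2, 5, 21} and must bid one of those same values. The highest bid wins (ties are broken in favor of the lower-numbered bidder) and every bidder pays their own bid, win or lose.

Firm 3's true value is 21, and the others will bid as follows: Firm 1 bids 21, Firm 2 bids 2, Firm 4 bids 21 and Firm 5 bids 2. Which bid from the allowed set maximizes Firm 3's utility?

2

Bid 2: loses but pays 2, utility -2.
Bid 5: loses but pays 5, utility -5.
Bid 21: loses but pays 21, utility -21.
The best choice is 2 with utility -2.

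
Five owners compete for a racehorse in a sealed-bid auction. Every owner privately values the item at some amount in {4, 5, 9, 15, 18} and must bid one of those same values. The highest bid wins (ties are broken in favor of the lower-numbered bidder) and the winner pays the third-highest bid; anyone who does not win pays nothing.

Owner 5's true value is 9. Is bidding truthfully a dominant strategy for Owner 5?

No

Consider the case where Owner 1 bids 4, Owner 2 bids 4, Owner 3 bids 4 and Owner 4 bids 9.
Truthful bid 9: loses, pays 0, utility 0.
Bid 15 instead: wins, pays 4, utility 9 - 4 = 5.
Since 5 > 0, bidding 15 is strictly better here, so truthful bidding is not dominant.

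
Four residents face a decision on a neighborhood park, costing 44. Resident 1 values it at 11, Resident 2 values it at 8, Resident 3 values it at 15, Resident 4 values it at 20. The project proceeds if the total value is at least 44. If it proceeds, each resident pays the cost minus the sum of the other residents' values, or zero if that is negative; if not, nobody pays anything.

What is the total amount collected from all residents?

16

Total value 54 ≥ cost 44, so it is built.
Resident 1: others sum to 43; max(0, 44 - 43) = 1.
Resident 2: others sum to 46; max(0, 44 - 46) = 0.
Resident 3: others sum to 39; max(0, 44 - 39) = 5.
Resident 4: others sum to 34; max(0, 44 - 34) = 10.
Total collected = 1 + 0 + 5 + 10 = 16.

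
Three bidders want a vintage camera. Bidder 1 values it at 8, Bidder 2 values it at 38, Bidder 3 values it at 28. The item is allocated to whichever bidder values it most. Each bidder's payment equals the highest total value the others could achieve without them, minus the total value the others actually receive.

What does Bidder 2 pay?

28

Bidder 2 has the highest value and receives the item.
Without Bidder 2, the item would go to the next-highest value, 28, so the others could achieve 28.
With Bidder 2 present and winning, the others receive nothing, so their total is 0.
Payment = 28 - 0 = 28.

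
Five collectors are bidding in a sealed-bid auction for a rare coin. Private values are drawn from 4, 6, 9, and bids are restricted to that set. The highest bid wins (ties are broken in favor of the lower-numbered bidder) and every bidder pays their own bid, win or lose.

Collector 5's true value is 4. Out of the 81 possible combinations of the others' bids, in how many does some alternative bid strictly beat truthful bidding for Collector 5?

1

Others bid (4, 4, 4, 4): truth gives -4; bid 6 gives -2 > -4. Violating.
Others bid (4, 4, 4, 6): truth gives -4; no alternative beats it.
Others bid (4, 4, 4, 9): truth gives -4; no alternative beats it.
(Checking all 81 profiles: 1 has a profitable deviation, 80 do not.)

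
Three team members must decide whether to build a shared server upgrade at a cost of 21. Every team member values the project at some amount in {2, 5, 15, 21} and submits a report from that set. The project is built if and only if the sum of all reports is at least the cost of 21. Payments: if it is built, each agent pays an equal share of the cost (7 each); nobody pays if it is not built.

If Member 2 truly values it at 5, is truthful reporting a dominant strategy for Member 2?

No

Consider the case where Member 1 reports 2 and Member 3 reports 15.
Truthful report 5: project built, pays 7, utility 5 - 7 = -2.
Report 2 instead: project not built, utility 0.
Since 0 > -2, reporting 2 is strictly better here, so truthful reporting is not dominant.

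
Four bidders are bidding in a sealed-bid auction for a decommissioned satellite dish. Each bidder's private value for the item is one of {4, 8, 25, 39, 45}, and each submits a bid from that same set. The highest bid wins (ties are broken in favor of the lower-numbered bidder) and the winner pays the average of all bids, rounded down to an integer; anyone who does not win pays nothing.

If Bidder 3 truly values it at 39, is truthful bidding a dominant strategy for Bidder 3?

No

Consider the case where Bidder 1 bids 4, Bidder 2 bids 4 and Bidder 4 bids 4.
Truthful bid 39: wins, pays 12, utility 39 - 12 = 27.
Bid 8 instead: wins, pays 5, utility 39 - 5 = 34.
Since 34 > 27, bidding 8 is strictly better here, so truthful bidding is not dominant.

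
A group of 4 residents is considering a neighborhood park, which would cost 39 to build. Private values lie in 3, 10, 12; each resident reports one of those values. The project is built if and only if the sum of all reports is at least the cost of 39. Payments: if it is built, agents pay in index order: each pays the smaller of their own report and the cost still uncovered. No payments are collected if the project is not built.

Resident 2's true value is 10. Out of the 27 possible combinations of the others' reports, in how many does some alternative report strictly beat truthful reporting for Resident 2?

1

Others report (12, 12, 12): truth gives 0; report 3 gives 7 > 0. Violating.
Others report (3, 3, 3): truth gives 0; no alternative beats it.
Others report (3, 3, 10): truth gives 0; no alternative beats it.
(Checking all 27 profiles: 1 has a profitable deviation, 26 do not.)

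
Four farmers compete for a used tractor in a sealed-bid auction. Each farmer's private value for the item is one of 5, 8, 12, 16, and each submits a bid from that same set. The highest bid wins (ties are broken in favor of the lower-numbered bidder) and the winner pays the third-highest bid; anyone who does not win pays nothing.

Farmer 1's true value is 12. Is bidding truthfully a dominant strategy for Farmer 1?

No

Consider the case where Farmer 2 bids 5, Farmer 3 bids 5 and Farmer 4 bids 16.
Truthful bid 12: loses, pays 0, utility 0.
Bid 16 instead: wins, pays 5, utility 12 - 5 = 7.
Since 7 > 0, bidding 16 is strictly better here, so truthful bidding is not dominant.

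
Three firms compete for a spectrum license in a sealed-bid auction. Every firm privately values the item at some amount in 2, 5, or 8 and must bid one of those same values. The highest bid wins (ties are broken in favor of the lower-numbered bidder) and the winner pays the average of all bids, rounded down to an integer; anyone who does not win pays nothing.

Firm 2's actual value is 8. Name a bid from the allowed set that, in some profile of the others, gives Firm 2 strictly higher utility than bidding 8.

5

Suppose Firm 1 bids 2 and Firm 3 bids 2.
Bid 8: wins, pays 4, utility 8 - 4 = 4.
Bid 5: wins, pays 3, utility 8 - 3 = 5.
So bidding 5 beats truth here (5 > 4).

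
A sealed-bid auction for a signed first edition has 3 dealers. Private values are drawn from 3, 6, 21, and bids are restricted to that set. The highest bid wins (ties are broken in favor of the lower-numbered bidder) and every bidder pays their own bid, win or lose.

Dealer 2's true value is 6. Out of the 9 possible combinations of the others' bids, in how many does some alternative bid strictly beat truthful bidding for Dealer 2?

7

Others bid (3, 21): truth gives -6; bid 3 gives -3 > -6. Violating.
Others bid (6, 3): truth gives -6; bid 3 gives -3 > -6. Violating.
Others bid (6, 6): truth gives -6; bid 3 gives -3 > -6. Violating.
Others bid (6, 21): truth gives -6; bid 3 gives -3 > -6. Violating.
Others bid (3, 3): truth gives 0; no alternative beats it.
Others bid (3, 6): truth gives 0; no alternative beats it.
(Checking all 9 profiles: 7 have a profitable deviation, 2 do not.)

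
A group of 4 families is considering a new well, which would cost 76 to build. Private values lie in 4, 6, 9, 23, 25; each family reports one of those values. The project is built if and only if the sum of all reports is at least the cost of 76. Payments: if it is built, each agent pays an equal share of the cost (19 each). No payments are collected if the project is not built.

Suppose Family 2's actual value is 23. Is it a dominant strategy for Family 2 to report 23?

Consider the case where Family 1 reports 4, Family 3 reports 23 and Family 4 reports 25.
Truthful report 23: project not built, utility 0.
Report 25 instead: project built, pays 19, utility 23 - 19 = 4.
Since 4 > 0, reporting 25 is strictly better here, so truthful reporting is not dominant.

No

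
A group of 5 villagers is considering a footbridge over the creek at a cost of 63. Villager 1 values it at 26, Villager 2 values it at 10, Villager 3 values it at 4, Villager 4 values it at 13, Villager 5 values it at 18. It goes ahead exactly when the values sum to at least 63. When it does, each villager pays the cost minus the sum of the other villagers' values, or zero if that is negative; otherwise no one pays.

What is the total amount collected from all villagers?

35

Total value 71 ≥ cost 63, so it is built.
Villager 1: others sum to 45; max(0, 63 - 45) = 18.
Villager 2: others sum to 61; max(0, 63 - 61) = 2.
Villager 3: others sum to 67; max(0, 63 - 67) = 0.
Villager 4: others sum to 58; max(0, 63 - 58) = 5.
Villager 5: others sum to 53; max(0, 63 - 53) = 10.
Total collected = 18 + 2 + 0 + 5 + 10 = 35.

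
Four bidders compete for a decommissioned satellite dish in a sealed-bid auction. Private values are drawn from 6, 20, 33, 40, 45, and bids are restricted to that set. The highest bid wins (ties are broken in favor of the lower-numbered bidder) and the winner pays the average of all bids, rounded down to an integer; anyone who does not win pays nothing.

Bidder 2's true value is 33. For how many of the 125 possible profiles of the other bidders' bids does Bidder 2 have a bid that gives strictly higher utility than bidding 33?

45

Others bid (6, 6, 6): truth gives 21; bid 20 gives 24 > 21. Violating.
Others bid (6, 6, 20): truth gives 17; bid 20 gives 20 > 17. Violating.
Others bid (6, 6, 40): truth gives 0; bid 40 gives 10 > 0. Violating.
Others bid (6, 6, 45): truth gives 0; bid 45 gives 8 > 0. Violating.
Others bid (6, 6, 33): truth gives 14; no alternative beats it.
Others bid (6, 20, 33): truth gives 10; no alternative beats it.
(Checking all 125 profiles: 45 have a profitable deviation, 80 do not.)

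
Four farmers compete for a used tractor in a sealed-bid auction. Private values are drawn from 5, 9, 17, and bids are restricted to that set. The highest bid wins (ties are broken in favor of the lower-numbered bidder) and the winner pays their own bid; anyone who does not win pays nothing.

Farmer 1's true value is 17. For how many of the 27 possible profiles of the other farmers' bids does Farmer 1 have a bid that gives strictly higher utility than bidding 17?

8

Others bid (5, 5, 5): truth gives 0; bid 5 gives 12 > 0. Violating.
Others bid (5, 5, 9): truth gives 0; bid 9 gives 8 > 0. Violating.
Others bid (5, 9, 5): truth gives 0; bid 9 gives 8 > 0. Violating.
Others bid (5, 9, 9): truth gives 0; bid 9 gives 8 > 0. Violating.
Others bid (5, 5, 17): truth gives 0; no alternative beats it.
Others bid (5, 9, 17): truth gives 0; no alternative beats it.
(Checking all 27 profiles: 8 have a profitable deviation, 19 do not.)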